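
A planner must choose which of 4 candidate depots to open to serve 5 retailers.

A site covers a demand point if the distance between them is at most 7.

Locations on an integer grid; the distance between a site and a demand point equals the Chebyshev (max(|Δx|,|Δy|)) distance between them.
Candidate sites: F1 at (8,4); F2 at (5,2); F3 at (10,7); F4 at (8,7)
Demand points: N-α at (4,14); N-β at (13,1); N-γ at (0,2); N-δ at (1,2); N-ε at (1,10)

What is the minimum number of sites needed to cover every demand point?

2

Coverage sets (demand points within 7 of each site):
  F1: {N-β, N-δ, N-ε}
  F2: {N-γ, N-δ}
  F3: {N-α, N-β}
  F4: {N-α, N-β, N-δ, N-ε}
No single site covers all 5 demand points.
But {F2, F4} covers everything, so the minimum is 2.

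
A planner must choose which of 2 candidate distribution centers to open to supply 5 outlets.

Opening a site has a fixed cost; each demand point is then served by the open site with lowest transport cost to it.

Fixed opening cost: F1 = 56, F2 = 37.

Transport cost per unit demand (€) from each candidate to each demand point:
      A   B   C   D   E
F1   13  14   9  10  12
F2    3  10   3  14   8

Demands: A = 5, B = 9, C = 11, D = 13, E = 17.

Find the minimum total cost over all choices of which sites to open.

493

Open {F2}: assign each demand point to its cheapest open site.
  A→F2 5×3=15, B→F2 9×10=90, C→F2 11×3=33, D→F2 13×14=182, E→F2 17×8=136
  transport cost 456, fixed 37 → total 493.
Compare {F1, F2}: transport cost 404 + fixed 93 = 497.
Compare {F1}: transport cost 624 + fixed 56 = 680.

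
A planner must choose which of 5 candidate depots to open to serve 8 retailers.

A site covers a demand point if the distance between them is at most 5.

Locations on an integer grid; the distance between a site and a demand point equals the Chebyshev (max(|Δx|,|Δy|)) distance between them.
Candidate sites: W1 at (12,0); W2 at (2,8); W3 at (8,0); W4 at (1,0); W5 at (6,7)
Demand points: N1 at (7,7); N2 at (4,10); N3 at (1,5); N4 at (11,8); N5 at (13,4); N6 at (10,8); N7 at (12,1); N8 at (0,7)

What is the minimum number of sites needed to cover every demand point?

3

Coverage sets (demand points within 5 of each site):
  W1: {N5, N7}
  W2: {N1, N2, N3, N8}
  W3: {N5, N7}
  W4: {N3}
  W5: {N1, N2, N3, N4, N6}
No 2 sites suffice: every size-2 union leaves at least one demand point uncovered.
But {W1, W2, W5} covers everything, so the minimum is 3.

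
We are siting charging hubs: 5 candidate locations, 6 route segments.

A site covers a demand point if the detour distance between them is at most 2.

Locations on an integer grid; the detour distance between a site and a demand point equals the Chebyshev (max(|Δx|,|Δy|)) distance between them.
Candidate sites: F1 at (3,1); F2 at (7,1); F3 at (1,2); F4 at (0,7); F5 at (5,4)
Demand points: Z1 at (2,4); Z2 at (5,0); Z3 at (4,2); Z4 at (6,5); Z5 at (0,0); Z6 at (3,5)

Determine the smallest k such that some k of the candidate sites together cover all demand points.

3

Coverage sets (demand points within 2 of each site):
  F1: {Z2, Z3}
  F2: {Z2}
  F3: {Z1, Z5}
  F4: {}
  F5: {Z3, Z4, Z6}
No 2 sites suffice: every size-2 union leaves at least one demand point uncovered.
But {F1, F3, F5} covers everything, so the minimum is 3.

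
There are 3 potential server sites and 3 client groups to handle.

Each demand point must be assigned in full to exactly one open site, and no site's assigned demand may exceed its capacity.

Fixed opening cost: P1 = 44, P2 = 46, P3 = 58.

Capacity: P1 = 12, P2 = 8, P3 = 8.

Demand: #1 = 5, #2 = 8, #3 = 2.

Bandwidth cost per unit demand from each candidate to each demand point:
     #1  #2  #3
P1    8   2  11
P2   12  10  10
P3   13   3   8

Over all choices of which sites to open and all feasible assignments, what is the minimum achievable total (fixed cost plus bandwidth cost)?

Open {P1, P2}; cheapest assignment that respects the capacities:
  P1 (cap 12, load 8): #2 — cost 8×2 = 16
  P2 (cap 8, load 7): #1, #3 — cost 5×12 + 2×10 = 80
  Shipping 96, fixed 90 → total 186.
  Any other capacity-feasible assignment to {P1, P2} ships for at least 96.
Compare {P1, P3}: its best feasible assignment gives total 188.
Compare {P2, P3}: its best feasible assignment gives total 208.
Every other set of open sites that can feasibly serve all demand totals ≥ 188 even under its best assignment. Minimum: 186.

186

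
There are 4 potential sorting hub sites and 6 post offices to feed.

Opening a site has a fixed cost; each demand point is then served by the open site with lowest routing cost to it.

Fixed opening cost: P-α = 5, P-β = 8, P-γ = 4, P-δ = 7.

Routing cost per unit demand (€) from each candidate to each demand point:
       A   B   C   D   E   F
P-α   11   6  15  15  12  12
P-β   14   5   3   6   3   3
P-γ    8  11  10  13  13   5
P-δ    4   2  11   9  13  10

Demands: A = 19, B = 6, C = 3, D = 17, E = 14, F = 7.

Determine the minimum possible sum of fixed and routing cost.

Open {P-β, P-δ}: assign each demand point to its cheapest open site.
  A→P-δ 19×4=76, B→P-δ 6×2=12, C→P-β 3×3=9, D→P-β 17×6=102, E→P-β 14×3=42, F→P-β 7×3=21
  routing cost 262, fixed 15 → total 277.
Compare {P-β, P-γ, P-δ}: routing cost 262 + fixed 19 = 281.
Compare {P-α, P-β, P-δ}: routing cost 262 + fixed 20 = 282.
Compare {P-α, P-β, P-γ, P-δ}: routing cost 262 + fixed 24 = 286.
All other subsets cost ≥ 281. Minimum total cost: 277.

277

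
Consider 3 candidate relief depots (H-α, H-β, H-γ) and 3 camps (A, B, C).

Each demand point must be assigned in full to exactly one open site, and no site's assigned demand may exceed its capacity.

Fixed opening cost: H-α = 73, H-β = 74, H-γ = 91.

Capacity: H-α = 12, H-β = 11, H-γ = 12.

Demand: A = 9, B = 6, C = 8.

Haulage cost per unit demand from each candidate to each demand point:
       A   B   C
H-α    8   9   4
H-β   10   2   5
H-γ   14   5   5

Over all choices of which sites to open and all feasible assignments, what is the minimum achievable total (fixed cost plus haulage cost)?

Open {H-α, H-β, H-γ}; cheapest assignment that respects the capacities:
  H-α (cap 12, load 9): A — cost 9×8 = 72
  H-β (cap 11, load 6): B — cost 6×2 = 12
  H-γ (cap 12, load 8): C — cost 8×5 = 40
  Shipping 124, fixed 238 → total 362.
  Any other capacity-feasible assignment to {H-α, H-β, H-γ} ships for at least 124.
Total demand is 23; every other set of sites either has combined capacity below 23 or cannot fit the demands without splitting one across sites, so {H-α, H-β, H-γ} is the only feasible choice of open sites. Minimum: 362.

362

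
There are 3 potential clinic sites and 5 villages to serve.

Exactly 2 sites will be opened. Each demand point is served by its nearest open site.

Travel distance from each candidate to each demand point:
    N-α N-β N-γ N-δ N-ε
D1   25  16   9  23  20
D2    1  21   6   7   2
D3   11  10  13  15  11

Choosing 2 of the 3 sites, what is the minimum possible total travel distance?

26

Open {D2, D3}.
  N-α→D2 1, N-β→D3 10, N-γ→D2 6, N-δ→D2 7, N-ε→D2 2  ⇒ total 26.
Compare {D1, D2}: total 32.
Compare {D1, D3}: total 56.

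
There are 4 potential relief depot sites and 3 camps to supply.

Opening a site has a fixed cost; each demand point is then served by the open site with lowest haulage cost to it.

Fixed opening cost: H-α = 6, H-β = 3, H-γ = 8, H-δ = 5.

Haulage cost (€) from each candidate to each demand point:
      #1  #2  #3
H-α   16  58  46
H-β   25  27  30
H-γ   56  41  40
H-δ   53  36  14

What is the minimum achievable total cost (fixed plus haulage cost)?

71

Open {H-α, H-β, H-δ}: assign each demand point to its cheapest open site.
  #1→H-α 16, #2→H-β 27, #3→H-δ 14
  haulage cost 57, fixed 14 → total 71.
Compare {H-β, H-δ}: haulage cost 66 + fixed 8 = 74.
Compare {H-α, H-δ}: haulage cost 66 + fixed 11 = 77.
Compare {H-α, H-β, H-γ, H-δ}: haulage cost 57 + fixed 22 = 79.
All other subsets cost ≥ 74. Minimum total cost: 71.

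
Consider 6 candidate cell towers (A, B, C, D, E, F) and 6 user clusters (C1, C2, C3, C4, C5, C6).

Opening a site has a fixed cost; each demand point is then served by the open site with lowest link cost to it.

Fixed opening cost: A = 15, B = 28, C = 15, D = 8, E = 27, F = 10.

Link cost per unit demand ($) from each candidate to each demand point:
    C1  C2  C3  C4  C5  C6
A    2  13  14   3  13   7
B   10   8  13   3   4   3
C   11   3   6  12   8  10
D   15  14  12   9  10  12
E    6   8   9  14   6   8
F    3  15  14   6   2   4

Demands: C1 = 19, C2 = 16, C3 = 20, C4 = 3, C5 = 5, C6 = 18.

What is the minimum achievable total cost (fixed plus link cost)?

337

Open {A, C, F}: assign each demand point to its cheapest open site.
  C1→A 19×2=38, C2→C 16×3=48, C3→C 20×6=120, C4→A 3×3=9, C5→F 5×2=10, C6→F 18×4=72
  link cost 297, fixed 40 → total 337.
Compare {A, C, D, F}: link cost 297 + fixed 48 = 345.
Compare {A, B, C}: link cost 289 + fixed 58 = 347.
Compare {A, B, C, F}: link cost 279 + fixed 68 = 347.
All other subsets cost ≥ 345. Minimum total cost: 337.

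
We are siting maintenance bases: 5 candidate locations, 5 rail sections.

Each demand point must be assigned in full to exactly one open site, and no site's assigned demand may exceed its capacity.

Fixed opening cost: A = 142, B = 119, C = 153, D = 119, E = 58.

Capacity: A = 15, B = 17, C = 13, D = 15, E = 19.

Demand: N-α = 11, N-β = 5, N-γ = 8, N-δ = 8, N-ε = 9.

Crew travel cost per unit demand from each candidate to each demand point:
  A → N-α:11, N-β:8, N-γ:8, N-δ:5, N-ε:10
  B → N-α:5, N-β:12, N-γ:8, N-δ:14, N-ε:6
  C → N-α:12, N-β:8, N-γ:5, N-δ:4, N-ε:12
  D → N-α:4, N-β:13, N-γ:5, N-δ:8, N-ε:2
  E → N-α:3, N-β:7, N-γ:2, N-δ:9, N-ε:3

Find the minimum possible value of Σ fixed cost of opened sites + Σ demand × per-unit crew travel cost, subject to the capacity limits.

466

Open {A, D, E}; cheapest assignment that respects the capacities:
  A (cap 15, load 13): N-β, N-δ — cost 5×8 + 8×5 = 80
  D (cap 15, load 9): N-ε — cost 9×2 = 18
  E (cap 19, load 19): N-α, N-γ — cost 11×3 + 8×2 = 49
  Shipping 147, fixed 319 → total 466.
  Any other capacity-feasible assignment to {A, D, E} ships for at least 147.
Compare {C, D, E}: its best feasible assignment gives total 469.
Compare {A, B, E}: its best feasible assignment gives total 497.
Every other set of open sites that can feasibly serve all demand totals ≥ 469 even under its best assignment. Minimum: 466.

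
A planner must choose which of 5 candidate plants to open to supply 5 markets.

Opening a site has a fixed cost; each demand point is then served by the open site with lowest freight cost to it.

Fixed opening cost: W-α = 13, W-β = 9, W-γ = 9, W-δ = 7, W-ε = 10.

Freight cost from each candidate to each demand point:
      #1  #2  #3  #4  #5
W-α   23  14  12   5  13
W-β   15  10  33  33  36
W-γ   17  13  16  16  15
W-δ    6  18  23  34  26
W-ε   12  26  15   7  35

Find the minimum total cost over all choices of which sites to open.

Open {W-α, W-δ}: assign each demand point to its cheapest open site.
  #1→W-δ 6, #2→W-α 14, #3→W-α 12, #4→W-α 5, #5→W-α 13
  freight cost 50, fixed 20 → total 70.
Compare {W-α, W-β, W-δ}: freight cost 46 + fixed 29 = 75.
Compare {W-α, W-β}: freight cost 55 + fixed 22 = 77.
Compare {W-α, W-γ, W-δ}: freight cost 49 + fixed 29 = 78.
All other subsets cost ≥ 75. Minimum total cost: 70.

70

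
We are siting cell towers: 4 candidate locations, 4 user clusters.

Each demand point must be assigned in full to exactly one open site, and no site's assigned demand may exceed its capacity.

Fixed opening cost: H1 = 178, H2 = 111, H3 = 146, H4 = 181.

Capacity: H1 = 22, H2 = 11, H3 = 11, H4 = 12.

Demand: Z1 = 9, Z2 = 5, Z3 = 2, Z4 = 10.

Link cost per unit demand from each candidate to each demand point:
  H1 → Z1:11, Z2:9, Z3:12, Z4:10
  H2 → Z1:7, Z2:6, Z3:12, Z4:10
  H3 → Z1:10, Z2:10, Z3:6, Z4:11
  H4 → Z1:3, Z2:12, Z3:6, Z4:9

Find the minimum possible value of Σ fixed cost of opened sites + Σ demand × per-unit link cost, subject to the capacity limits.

Open {H1, H2}; cheapest assignment that respects the capacities:
  H1 (cap 22, load 17): Z2, Z3, Z4 — cost 5×9 + 2×12 + 10×10 = 169
  H2 (cap 11, load 9): Z1 — cost 9×7 = 63
  Shipping 232, fixed 289 → total 521.
  Any other capacity-feasible assignment to {H1, H2} ships for at least 232.
Compare {H1, H4}: its best feasible assignment gives total 543.
Compare {H1, H3}: its best feasible assignment gives total 571.
Every other set of open sites that can feasibly serve all demand totals ≥ 543 even under its best assignment. Minimum: 521.

521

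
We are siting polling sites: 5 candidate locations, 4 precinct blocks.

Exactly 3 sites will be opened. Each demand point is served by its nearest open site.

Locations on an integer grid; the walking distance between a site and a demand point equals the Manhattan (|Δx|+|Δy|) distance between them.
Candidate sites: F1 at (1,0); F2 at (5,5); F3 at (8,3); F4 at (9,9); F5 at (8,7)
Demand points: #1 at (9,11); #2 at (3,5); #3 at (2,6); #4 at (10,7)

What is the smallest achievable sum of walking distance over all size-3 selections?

10

Open {F2, F4, F5}.
  #1→F4 2, #2→F2 2, #3→F2 4, #4→F5 2  ⇒ total 10.
Compare {F1, F2, F4}: total 11.
Compare {F2, F3, F4}: total 11.
No size-3 selection does better; minimum is 10.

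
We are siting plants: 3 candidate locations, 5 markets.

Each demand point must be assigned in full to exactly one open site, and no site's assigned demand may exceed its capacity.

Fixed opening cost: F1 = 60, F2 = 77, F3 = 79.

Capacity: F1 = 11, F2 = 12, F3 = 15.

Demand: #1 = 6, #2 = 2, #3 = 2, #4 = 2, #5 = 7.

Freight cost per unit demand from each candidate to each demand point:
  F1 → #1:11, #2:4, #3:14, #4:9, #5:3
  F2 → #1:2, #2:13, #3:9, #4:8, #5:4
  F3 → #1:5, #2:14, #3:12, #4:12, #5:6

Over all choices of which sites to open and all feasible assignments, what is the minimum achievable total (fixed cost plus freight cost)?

Open {F1, F2}; cheapest assignment that respects the capacities:
  F1 (cap 11, load 9): #2, #5 — cost 2×4 + 7×3 = 29
  F2 (cap 12, load 10): #1, #3, #4 — cost 6×2 + 2×9 + 2×8 = 46
  Shipping 75, fixed 137 → total 212.
  Any other capacity-feasible assignment to {F1, F2} ships for at least 75.
Compare {F1, F3}: its best feasible assignment gives total 240.
Compare {F2, F3}: its best feasible assignment gives total 270.
Every other set of open sites that can feasibly serve all demand totals ≥ 240 even under its best assignment. Minimum: 212.

212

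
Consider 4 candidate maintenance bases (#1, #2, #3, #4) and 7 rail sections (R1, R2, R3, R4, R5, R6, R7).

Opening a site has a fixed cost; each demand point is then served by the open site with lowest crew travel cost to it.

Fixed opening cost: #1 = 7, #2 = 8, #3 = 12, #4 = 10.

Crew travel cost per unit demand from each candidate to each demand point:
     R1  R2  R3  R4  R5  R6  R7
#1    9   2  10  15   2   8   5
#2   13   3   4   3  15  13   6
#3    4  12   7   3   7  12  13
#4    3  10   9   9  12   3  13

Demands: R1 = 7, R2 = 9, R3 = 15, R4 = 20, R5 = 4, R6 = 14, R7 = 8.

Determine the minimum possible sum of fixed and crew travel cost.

274

Open {#1, #2, #4}: assign each demand point to its cheapest open site.
  R1→#4 7×3=21, R2→#1 9×2=18, R3→#2 15×4=60, R4→#2 20×3=60, R5→#1 4×2=8, R6→#4 14×3=42, R7→#1 8×5=40
  crew travel cost 249, fixed 25 → total 274.
Compare {#1, #2, #3, #4}: crew travel cost 249 + fixed 37 = 286.
Compare {#2, #3, #4}: crew travel cost 286 + fixed 30 = 316.
Compare {#1, #3, #4}: crew travel cost 294 + fixed 29 = 323.
All other subsets cost ≥ 286. Minimum total cost: 274.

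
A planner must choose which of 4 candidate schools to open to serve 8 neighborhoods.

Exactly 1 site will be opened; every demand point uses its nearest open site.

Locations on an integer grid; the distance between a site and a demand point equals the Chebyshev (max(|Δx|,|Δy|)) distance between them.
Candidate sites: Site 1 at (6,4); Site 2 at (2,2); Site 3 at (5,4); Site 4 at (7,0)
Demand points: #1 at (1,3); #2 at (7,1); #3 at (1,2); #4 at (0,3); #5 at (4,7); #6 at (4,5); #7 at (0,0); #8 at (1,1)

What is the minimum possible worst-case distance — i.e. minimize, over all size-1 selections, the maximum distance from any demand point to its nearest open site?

Open {Site 2}.
  Farthest demand point is #2 at distance 5 (to Site 2); all others are ≤ 5.
With {Site 3} the worst case is 5.
With {Site 1} the worst case is 6.
No size-1 selection achieves below 5.

5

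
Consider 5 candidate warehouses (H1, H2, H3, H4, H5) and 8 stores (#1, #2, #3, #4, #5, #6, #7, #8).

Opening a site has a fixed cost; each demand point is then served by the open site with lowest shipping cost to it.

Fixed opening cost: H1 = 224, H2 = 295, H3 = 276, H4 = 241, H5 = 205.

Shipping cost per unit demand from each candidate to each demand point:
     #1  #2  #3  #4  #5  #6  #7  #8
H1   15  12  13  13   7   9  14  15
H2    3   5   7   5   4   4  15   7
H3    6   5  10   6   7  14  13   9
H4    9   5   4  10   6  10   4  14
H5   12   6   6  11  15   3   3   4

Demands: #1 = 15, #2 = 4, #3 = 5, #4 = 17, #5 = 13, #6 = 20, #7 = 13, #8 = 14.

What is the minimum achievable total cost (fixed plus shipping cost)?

Open {H2, H5}: assign each demand point to its cheapest open site.
  #1→H2 15×3=45, #2→H2 4×5=20, #3→H5 5×6=30, #4→H2 17×5=85, #5→H2 13×4=52, #6→H5 20×3=60, #7→H5 13×3=39, #8→H5 14×4=56
  shipping cost 387, fixed 500 → total 887.
Compare {H2}: shipping cost 610 + fixed 295 = 905.
Compare {H3, H5}: shipping cost 488 + fixed 481 = 969.
Compare {H5}: shipping cost 771 + fixed 205 = 976.
All other subsets cost ≥ 905. Minimum total cost: 887.

887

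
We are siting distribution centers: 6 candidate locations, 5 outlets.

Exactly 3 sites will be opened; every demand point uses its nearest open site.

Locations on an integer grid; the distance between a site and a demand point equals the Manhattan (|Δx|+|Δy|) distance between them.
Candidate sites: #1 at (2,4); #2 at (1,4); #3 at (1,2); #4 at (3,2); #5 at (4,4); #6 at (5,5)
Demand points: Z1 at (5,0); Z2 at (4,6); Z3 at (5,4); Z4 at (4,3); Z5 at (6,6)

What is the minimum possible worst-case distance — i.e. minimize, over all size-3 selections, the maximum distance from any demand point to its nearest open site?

4

Open {#1, #4, #5}.
  Farthest demand point is Z1 at distance 4 (to #4); all others are ≤ 4.
With {#1, #4, #6} the worst case is 4.
With {#2, #4, #5} the worst case is 4.
No size-3 selection achieves below 4.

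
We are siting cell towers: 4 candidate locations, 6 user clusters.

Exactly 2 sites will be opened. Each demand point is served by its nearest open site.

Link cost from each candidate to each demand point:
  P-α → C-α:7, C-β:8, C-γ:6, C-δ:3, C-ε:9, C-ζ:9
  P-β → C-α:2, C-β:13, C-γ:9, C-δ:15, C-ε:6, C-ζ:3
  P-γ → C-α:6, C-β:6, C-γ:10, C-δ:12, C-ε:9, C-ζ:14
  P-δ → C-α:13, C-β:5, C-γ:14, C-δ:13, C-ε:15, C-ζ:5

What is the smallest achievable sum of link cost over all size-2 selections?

28

Open {P-α, P-β}.
  C-α→P-β 2, C-β→P-α 8, C-γ→P-α 6, C-δ→P-α 3, C-ε→P-β 6, C-ζ→P-β 3  ⇒ total 28.
Compare {P-α, P-δ}: total 35.
Compare {P-β, P-γ}: total 38.
No size-2 selection does better; minimum is 28.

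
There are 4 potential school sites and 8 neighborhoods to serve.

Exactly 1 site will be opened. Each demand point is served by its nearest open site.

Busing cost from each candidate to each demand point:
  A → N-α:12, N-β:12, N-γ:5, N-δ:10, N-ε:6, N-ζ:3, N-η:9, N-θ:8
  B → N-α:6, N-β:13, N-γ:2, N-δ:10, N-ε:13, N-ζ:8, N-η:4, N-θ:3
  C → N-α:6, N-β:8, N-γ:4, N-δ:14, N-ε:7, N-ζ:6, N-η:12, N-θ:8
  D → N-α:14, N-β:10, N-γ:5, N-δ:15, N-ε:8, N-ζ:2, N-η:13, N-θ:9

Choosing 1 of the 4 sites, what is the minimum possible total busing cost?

Open {B}.
  N-α→B 6, N-β→B 13, N-γ→B 2, N-δ→B 10, N-ε→B 13, N-ζ→B 8, N-η→B 4, N-θ→B 3  ⇒ total 59.
Compare {A}: total 65.
Compare {C}: total 65.
No size-1 selection does better; minimum is 59.

59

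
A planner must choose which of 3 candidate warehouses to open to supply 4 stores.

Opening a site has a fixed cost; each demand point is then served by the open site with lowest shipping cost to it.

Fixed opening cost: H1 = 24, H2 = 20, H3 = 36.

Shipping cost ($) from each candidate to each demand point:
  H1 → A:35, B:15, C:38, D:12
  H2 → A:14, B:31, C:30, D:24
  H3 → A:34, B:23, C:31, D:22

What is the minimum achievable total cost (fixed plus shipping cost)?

115

Open {H1, H2}: assign each demand point to its cheapest open site.
  A→H2 14, B→H1 15, C→H2 30, D→H1 12
  shipping cost 71, fixed 44 → total 115.
Compare {H2}: shipping cost 99 + fixed 20 = 119.
Compare {H1}: shipping cost 100 + fixed 24 = 124.
Compare {H2, H3}: shipping cost 89 + fixed 56 = 145.
All other subsets cost ≥ 119. Minimum total cost: 115.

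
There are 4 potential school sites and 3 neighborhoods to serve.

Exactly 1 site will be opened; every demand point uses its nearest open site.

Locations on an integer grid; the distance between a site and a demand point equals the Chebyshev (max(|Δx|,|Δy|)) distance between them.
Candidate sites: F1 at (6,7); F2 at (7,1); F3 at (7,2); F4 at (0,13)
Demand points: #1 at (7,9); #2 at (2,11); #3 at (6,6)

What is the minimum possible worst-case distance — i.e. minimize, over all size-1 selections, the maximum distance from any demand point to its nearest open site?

4

Open {F1}.
  Farthest demand point is #2 at distance 4 (to F1); all others are ≤ 4.
With {F4} the worst case is 7.
With {F3} the worst case is 9.
No size-1 selection achieves below 4.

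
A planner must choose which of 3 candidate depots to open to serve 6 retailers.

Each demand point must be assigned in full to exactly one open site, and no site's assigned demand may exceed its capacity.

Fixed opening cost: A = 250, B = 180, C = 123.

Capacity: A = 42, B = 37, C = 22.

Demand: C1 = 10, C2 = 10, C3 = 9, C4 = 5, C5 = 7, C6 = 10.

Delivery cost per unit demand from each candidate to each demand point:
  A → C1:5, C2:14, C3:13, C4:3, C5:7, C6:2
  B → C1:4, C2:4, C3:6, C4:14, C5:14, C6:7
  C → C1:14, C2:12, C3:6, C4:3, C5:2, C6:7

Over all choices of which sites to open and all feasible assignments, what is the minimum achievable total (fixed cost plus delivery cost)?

Open {B, C}; cheapest assignment that respects the capacities:
  B (cap 37, load 30): C1, C2, C6 — cost 10×4 + 10×4 + 10×7 = 150
  C (cap 22, load 21): C3, C4, C5 — cost 9×6 + 5×3 + 7×2 = 83
  Shipping 233, fixed 303 → total 536.
  Any other capacity-feasible assignment to {B, C} ships for at least 233.
Compare {A, B}: its best feasible assignment gives total 648.
Compare {A, C}: its best feasible assignment gives total 666.
Every other set of open sites that can feasibly serve all demand totals ≥ 648 even under its best assignment. Minimum: 536.

536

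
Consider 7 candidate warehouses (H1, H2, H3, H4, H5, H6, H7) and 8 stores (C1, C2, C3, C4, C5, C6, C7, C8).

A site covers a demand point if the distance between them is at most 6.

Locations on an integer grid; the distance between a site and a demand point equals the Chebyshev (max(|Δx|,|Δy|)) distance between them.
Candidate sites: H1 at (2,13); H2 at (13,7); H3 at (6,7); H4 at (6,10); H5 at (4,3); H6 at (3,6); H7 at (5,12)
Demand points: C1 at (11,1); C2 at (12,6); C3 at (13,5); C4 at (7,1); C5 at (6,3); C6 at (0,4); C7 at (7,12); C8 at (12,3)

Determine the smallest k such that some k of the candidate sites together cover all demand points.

2

Coverage sets (demand points within 6 of each site):
  H1: {C7}
  H2: {C1, C2, C3, C4, C7, C8}
  H3: {C1, C2, C4, C5, C6, C7, C8}
  H4: {C2, C6, C7}
  H5: {C4, C5, C6}
  H6: {C4, C5, C6, C7}
  H7: {C7}
No single site covers all 8 demand points.
But {H2, H3} covers everything, so the minimum is 2.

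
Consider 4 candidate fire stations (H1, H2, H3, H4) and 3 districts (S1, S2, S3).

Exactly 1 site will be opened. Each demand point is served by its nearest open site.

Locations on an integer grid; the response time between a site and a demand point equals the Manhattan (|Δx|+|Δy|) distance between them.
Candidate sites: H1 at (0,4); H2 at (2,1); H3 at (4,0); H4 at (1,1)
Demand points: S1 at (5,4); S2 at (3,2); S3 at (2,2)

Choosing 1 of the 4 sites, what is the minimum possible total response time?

Open {H2}.
  S1→H2 6, S2→H2 2, S3→H2 1  ⇒ total 9.
Compare {H3}: total 12.
Compare {H4}: total 12.
No size-1 selection does better; minimum is 9.

9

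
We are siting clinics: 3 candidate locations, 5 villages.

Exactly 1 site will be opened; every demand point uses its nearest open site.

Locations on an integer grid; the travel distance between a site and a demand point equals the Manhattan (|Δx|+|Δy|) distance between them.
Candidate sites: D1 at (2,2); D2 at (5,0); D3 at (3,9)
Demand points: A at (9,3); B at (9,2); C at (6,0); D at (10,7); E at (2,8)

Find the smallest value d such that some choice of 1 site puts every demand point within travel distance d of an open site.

12

Open {D2}.
  Farthest demand point is D at travel distance 12 (to D2); all others are ≤ 12.
With {D1} the worst case is 13.
With {D3} the worst case is 13.
No size-1 selection achieves below 12.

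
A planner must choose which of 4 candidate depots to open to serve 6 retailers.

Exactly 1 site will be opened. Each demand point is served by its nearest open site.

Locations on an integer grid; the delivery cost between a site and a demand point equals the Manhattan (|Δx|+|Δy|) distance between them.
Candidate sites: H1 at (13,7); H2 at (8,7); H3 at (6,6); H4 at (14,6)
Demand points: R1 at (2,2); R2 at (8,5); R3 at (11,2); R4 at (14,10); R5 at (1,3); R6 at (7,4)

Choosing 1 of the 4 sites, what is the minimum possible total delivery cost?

43

Open {H3}.
  R1→H3 8, R2→H3 3, R3→H3 9, R4→H3 12, R5→H3 8, R6→H3 3  ⇒ total 43.
Compare {H2}: total 45.
Compare {H1}: total 59.
No size-1 selection does better; minimum is 43.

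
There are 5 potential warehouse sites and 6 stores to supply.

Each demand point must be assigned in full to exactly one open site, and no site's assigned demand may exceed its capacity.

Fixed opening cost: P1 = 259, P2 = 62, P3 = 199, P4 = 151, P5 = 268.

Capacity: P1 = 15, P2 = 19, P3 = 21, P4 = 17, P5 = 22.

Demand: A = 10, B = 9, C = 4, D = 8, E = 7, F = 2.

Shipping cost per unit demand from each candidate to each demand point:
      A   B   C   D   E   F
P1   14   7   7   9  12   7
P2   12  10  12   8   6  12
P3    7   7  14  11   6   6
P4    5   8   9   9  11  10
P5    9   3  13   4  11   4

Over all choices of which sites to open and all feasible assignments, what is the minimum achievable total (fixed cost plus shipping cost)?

560

Open {P2, P3}; cheapest assignment that respects the capacities:
  P2 (cap 19, load 19): C, D, E — cost 4×12 + 8×8 + 7×6 = 154
  P3 (cap 21, load 21): A, B, F — cost 10×7 + 9×7 + 2×6 = 145
  Shipping 299, fixed 261 → total 560.
  Any other capacity-feasible assignment to {P2, P3} ships for at least 299.
Compare {P2, P5}: its best feasible assignment gives total 609.
Compare {P2, P4, P5}: its best feasible assignment gives total 676.
Every other set of open sites that can feasibly serve all demand totals ≥ 609 even under its best assignment. Minimum: 560.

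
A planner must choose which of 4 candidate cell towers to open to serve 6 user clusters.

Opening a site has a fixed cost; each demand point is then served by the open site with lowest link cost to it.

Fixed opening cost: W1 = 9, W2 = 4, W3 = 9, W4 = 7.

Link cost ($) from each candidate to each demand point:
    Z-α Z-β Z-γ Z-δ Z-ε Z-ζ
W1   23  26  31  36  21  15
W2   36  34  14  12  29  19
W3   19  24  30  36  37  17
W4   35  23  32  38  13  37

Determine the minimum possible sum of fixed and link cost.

Open {W2, W3, W4}: assign each demand point to its cheapest open site.
  Z-α→W3 19, Z-β→W4 23, Z-γ→W2 14, Z-δ→W2 12, Z-ε→W4 13, Z-ζ→W3 17
  link cost 98, fixed 20 → total 118.
Compare {W1, W2, W4}: link cost 100 + fixed 20 = 120.
Compare {W1, W2}: link cost 111 + fixed 13 = 124.
Compare {W1, W2, W3, W4}: link cost 96 + fixed 29 = 125.
All other subsets cost ≥ 120. Minimum total cost: 118.

118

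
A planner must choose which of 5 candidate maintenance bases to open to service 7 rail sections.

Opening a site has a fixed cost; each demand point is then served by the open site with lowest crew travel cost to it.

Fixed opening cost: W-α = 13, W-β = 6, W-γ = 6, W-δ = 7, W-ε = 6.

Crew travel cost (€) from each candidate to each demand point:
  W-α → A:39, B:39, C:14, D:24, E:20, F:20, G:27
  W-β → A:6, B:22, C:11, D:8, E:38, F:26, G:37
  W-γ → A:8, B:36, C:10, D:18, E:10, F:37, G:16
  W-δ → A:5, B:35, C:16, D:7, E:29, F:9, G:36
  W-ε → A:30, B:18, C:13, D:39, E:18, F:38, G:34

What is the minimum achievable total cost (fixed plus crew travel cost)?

Open {W-γ, W-δ, W-ε}: assign each demand point to its cheapest open site.
  A→W-δ 5, B→W-ε 18, C→W-γ 10, D→W-δ 7, E→W-γ 10, F→W-δ 9, G→W-γ 16
  crew travel cost 75, fixed 19 → total 94.
Compare {W-β, W-γ, W-δ}: crew travel cost 79 + fixed 19 = 98.
Compare {W-β, W-γ, W-δ, W-ε}: crew travel cost 75 + fixed 25 = 100.
Compare {W-γ, W-δ}: crew travel cost 92 + fixed 13 = 105.
All other subsets cost ≥ 98. Minimum total cost: 94.

94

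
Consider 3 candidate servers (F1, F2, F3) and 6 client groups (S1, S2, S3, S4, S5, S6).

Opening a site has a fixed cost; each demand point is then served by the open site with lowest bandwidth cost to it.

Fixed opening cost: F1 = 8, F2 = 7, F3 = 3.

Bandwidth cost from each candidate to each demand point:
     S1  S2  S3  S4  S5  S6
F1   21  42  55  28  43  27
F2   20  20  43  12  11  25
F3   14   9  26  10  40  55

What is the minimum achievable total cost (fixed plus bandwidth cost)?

105

Open {F2, F3}: assign each demand point to its cheapest open site.
  S1→F3 14, S2→F3 9, S3→F3 26, S4→F3 10, S5→F2 11, S6→F2 25
  bandwidth cost 95, fixed 10 → total 105.
Compare {F1, F2, F3}: bandwidth cost 95 + fixed 18 = 113.
Compare {F1, F3}: bandwidth cost 126 + fixed 11 = 137.
Compare {F2}: bandwidth cost 131 + fixed 7 = 138.
All other subsets cost ≥ 113. Minimum total cost: 105.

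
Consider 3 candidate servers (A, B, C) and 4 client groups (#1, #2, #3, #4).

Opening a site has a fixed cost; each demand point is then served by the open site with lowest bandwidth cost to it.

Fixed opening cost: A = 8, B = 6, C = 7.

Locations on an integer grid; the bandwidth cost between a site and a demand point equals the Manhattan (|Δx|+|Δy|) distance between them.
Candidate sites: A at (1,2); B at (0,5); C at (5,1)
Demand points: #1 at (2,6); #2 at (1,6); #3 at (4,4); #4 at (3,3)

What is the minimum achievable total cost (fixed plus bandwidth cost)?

Open {B}: assign each demand point to its cheapest open site.
  #1→B 3, #2→B 2, #3→B 5, #4→B 5
  bandwidth cost 15, fixed 6 → total 21.
Compare {A}: bandwidth cost 17 + fixed 8 = 25.
Compare {B, C}: bandwidth cost 13 + fixed 13 = 26.
Compare {A, B}: bandwidth cost 13 + fixed 14 = 27.
All other subsets cost ≥ 25. Minimum total cost: 21.

21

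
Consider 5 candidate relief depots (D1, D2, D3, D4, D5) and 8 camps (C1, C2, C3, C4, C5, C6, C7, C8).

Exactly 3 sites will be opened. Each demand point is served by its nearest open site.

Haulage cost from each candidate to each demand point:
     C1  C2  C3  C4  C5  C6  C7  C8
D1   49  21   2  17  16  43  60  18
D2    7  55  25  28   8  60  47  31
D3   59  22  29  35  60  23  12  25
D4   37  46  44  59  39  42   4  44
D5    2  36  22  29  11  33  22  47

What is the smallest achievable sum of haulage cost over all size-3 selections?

Open {D1, D3, D5}.
  C1→D5 2, C2→D1 21, C3→D1 2, C4→D1 17, C5→D5 11, C6→D3 23, C7→D3 12, C8→D1 18  ⇒ total 106.
Compare {D1, D2, D3}: total 108.
Compare {D1, D4, D5}: total 108.
No size-3 selection does better; minimum is 106.

106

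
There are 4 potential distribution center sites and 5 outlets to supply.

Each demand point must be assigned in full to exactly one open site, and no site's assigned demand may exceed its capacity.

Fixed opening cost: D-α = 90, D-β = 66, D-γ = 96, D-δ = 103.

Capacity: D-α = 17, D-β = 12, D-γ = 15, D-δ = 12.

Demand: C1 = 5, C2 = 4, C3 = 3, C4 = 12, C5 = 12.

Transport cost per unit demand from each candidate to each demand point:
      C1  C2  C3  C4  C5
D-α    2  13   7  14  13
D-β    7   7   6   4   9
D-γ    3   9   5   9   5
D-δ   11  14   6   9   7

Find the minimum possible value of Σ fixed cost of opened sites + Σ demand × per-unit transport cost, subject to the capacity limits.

437

Open {D-α, D-β, D-γ}; cheapest assignment that respects the capacities:
  D-α (cap 17, load 9): C1, C2 — cost 5×2 + 4×13 = 62
  D-β (cap 12, load 12): C4 — cost 12×4 = 48
  D-γ (cap 15, load 15): C3, C5 — cost 3×5 + 12×5 = 75
  Shipping 185, fixed 252 → total 437.
  Any other capacity-feasible assignment to {D-α, D-β, D-γ} ships for at least 185.
Compare {D-β, D-γ, D-δ}: its best feasible assignment gives total 463.
Compare {D-α, D-β, D-δ}: its best feasible assignment gives total 474.
Every other set of open sites that can feasibly serve all demand totals ≥ 463 even under its best assignment. Minimum: 437.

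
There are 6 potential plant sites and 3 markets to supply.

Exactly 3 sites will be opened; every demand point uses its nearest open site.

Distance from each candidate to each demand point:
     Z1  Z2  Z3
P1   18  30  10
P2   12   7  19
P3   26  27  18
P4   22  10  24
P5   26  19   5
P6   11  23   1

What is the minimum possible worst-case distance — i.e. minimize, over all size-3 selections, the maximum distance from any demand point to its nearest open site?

Open {P1, P2, P6}.
  Farthest demand point is Z1 at distance 11 (to P6); all others are ≤ 11.
With {P1, P4, P6} the worst case is 11.
With {P2, P3, P6} the worst case is 11.
No size-3 selection achieves below 11.

11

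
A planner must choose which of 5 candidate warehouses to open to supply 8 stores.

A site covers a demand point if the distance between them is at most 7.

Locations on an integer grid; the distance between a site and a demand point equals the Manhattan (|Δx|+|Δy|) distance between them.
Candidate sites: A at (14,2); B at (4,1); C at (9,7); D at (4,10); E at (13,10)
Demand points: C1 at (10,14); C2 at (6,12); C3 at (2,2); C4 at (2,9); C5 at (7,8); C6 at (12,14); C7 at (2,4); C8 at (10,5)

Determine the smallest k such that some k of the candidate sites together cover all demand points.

Coverage sets (demand points within 7 of each site):
  A: {C8}
  B: {C3, C7}
  C: {C5, C8}
  D: {C2, C4, C5}
  E: {C1, C6}
No 3 sites suffice: every size-3 union leaves at least one demand point uncovered.
But {A, B, D, E} covers everything, so the minimum is 4.

4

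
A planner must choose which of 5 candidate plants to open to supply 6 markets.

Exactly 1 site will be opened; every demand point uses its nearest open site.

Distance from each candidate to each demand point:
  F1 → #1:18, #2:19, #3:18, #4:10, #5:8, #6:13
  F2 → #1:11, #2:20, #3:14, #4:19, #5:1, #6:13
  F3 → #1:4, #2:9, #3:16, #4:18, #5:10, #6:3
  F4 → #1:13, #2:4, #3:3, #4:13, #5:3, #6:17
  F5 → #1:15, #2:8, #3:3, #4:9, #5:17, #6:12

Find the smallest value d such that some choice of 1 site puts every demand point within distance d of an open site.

Open {F4}.
  Farthest demand point is #6 at distance 17 (to F4); all others are ≤ 17.
With {F5} the worst case is 17.
With {F3} the worst case is 18.
No size-1 selection achieves below 17.

17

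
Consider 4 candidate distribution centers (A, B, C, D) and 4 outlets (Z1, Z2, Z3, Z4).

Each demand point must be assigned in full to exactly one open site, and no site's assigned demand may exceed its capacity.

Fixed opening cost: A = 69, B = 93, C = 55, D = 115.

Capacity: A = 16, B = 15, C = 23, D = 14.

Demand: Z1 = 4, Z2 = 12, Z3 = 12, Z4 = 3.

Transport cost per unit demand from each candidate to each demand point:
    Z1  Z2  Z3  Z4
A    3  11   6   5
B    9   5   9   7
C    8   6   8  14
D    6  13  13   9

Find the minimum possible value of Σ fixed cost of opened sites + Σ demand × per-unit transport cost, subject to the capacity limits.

Open {A, C}; cheapest assignment that respects the capacities:
  A (cap 16, load 15): Z3, Z4 — cost 12×6 + 3×5 = 87
  C (cap 23, load 16): Z1, Z2 — cost 4×8 + 12×6 = 104
  Shipping 191, fixed 124 → total 315.
  Any other capacity-feasible assignment to {A, C} ships for at least 191.
Compare {A, B}: its best feasible assignment gives total 327.
Compare {B, C}: its best feasible assignment gives total 357.
Every other set of open sites that can feasibly serve all demand totals ≥ 327 even under its best assignment. Minimum: 315.

315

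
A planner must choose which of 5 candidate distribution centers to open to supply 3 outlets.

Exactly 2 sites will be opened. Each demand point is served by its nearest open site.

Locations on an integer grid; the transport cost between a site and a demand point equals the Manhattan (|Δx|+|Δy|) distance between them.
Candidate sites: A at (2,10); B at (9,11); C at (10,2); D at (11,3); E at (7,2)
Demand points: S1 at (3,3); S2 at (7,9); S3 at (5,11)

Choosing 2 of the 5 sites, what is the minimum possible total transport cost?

13

Open {B, E}.
  S1→E 5, S2→B 4, S3→B 4  ⇒ total 13.
Compare {A, E}: total 15.
Compare {A, B}: total 16.
No size-2 selection does better; minimum is 13.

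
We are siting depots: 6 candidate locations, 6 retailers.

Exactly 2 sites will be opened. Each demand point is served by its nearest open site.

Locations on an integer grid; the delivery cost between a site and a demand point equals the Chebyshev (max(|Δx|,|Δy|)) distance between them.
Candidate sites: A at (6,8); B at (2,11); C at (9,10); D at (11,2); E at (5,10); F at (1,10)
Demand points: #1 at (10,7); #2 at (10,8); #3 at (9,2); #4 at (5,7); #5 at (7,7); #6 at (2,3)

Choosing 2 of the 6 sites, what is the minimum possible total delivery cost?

17

Open {A, D}.
  #1→A 4, #2→A 4, #3→D 2, #4→A 1, #5→A 1, #6→A 5  ⇒ total 17.
Compare {A, C}: total 18.
Compare {A, B}: total 21.
No size-2 selection does better; minimum is 17.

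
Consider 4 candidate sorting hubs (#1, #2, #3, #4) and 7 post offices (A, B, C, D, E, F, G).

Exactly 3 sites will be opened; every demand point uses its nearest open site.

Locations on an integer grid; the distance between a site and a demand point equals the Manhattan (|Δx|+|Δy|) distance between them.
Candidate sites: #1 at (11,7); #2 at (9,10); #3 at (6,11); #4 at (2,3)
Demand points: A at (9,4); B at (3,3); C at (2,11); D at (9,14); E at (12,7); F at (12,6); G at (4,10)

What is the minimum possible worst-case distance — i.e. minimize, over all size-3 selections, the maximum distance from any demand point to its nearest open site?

Open {#1, #3, #4}.
  Farthest demand point is D at distance 6 (to #3); all others are ≤ 6.
With {#2, #3, #4} the worst case is 7.
With {#1, #2, #4} the worst case is 8.
No size-3 selection achieves below 6.

6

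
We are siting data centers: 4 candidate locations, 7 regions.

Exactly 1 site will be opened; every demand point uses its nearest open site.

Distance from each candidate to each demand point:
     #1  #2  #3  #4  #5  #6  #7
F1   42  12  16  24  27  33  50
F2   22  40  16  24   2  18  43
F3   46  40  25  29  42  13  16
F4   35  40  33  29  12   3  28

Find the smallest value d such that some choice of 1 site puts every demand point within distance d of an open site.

40

Open {F4}.
  Farthest demand point is #2 at distance 40 (to F4); all others are ≤ 40.
With {F2} the worst case is 43.
With {F3} the worst case is 46.
No size-1 selection achieves below 40.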